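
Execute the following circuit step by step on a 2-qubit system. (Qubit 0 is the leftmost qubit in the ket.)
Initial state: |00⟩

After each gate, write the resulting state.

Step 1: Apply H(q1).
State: 1/√2|00⟩ + 1/√2|01⟩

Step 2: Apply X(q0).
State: 1/√2|10⟩ + 1/√2|11⟩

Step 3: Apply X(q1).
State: 1/√2|10⟩ + 1/√2|11⟩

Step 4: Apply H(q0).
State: 1/2|00⟩ + 1/2|01⟩ - 1/2|10⟩ - 1/2|11⟩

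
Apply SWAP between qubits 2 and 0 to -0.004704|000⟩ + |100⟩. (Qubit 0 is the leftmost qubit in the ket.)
-0.004704|000⟩ + |001⟩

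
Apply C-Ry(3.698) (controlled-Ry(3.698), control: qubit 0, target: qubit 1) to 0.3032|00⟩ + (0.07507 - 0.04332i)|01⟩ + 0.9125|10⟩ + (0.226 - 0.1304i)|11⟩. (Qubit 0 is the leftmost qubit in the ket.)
0.3032|00⟩ + (0.07507 - 0.04332i)|01⟩ + (-0.4679 + 0.1254i)|10⟩ + (0.8153 + 0.03581i)|11⟩

C-Ry(3.698) leaves the control-|0⟩ kets |00⟩, |01⟩ unchanged and applies Ry(3.698) to qubit 1 on the control-|1⟩ pair (|10⟩, |11⟩).
Ry(3.698) = [[cos(θ/2), −sin(θ/2)], [sin(θ/2), cos(θ/2)]]; θ = 3.698, cos(θ/2) ≈ -0.274629, sin(θ/2) ≈ 0.96155.
With a = amp(|10⟩) = 0.9125 and b = amp(|11⟩) = (0.226 - 0.1304i):
new amp(|10⟩) = (-0.274629)·a + (-0.96155)·b = (-0.4679 + 0.1254i)
new amp(|11⟩) = (0.96155)·a + (-0.274629)·b = (0.8153 + 0.03581i)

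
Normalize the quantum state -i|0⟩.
-i|0⟩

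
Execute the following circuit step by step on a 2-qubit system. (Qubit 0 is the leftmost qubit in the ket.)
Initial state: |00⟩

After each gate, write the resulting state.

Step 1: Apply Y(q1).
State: i|01⟩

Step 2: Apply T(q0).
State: i|01⟩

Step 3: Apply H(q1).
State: (1/√2)i|00⟩ - (1/√2)i|01⟩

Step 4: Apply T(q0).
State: (1/√2)i|00⟩ - (1/√2)i|01⟩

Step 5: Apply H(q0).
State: (1/2)i|00⟩ - (1/2)i|01⟩ + (1/2)i|10⟩ - (1/2)i|11⟩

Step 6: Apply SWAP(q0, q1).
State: (1/2)i|00⟩ + (1/2)i|01⟩ - (1/2)i|10⟩ - (1/2)i|11⟩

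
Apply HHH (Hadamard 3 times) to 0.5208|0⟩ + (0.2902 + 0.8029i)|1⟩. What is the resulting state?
(0.5735 + 0.5677i)|0⟩ + (0.1631 - 0.5677i)|1⟩

H² = I, so H^3 = H: a single Hadamard. With (a, b) = (0.5208, (0.2902 + 0.8029i)), H gives ((a + b)/√2, (a − b)/√2) = ((0.5735 + 0.5677i), (0.1631 - 0.5677i)).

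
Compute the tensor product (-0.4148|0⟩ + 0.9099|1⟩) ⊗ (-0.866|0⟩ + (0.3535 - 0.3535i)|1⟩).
0.3592|00⟩ + (-0.1466 + 0.1466i)|01⟩ - 0.788|10⟩ + (0.3216 - 0.3216i)|11⟩

amp(|b₁b₂…⟩) = product of the factor amplitudes for bits b₁, b₂, …; only kets whose every factor amplitude is nonzero survive.
|00⟩: (-0.4148)(-0.866) = 0.3592
|01⟩: (-0.4148)(0.3535 - 0.3535i) = (-0.1466 + 0.1466i)
|10⟩: (0.9099)(-0.866) = -0.788
|11⟩: (0.9099)(0.3535 - 0.3535i) = (0.3216 - 0.3216i)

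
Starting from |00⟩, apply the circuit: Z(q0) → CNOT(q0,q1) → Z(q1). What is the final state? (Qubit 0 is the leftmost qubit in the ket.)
|00⟩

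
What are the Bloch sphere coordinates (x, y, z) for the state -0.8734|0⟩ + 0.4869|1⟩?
(-0.8505, 0, 0.5258)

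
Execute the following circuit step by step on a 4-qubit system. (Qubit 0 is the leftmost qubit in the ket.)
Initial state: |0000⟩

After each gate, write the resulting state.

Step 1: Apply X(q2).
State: |0010⟩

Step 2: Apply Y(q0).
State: i|1010⟩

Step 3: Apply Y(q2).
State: |1000⟩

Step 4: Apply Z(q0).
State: -|1000⟩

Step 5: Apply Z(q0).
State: |1000⟩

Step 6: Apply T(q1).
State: |1000⟩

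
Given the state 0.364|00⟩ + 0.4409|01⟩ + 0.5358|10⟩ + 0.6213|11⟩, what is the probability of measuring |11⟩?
0.386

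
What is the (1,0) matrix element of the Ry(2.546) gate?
0.956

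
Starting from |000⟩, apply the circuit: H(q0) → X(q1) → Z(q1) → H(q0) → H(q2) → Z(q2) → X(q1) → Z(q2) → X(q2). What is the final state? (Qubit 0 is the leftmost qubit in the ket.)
-1/√2|000⟩ - 1/√2|001⟩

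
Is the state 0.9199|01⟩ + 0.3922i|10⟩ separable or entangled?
Entangled

Writing the state as a|00⟩ + b|01⟩ + c|10⟩ + d|11⟩, it is a product state iff ad − bc = 0.
Here (a, b, c, d) = (0, 0.9199, 0.3922i, 0): ad − bc = (0)(0) − (0.9199)(0.3922i) = -0.3608i ≠ 0, so the state is entangled.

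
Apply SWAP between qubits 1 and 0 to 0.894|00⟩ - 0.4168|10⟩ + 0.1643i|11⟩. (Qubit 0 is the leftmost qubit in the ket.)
0.894|00⟩ - 0.4168|01⟩ + 0.1643i|11⟩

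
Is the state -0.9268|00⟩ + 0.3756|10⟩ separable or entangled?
Separable

Writing the state as a|00⟩ + b|01⟩ + c|10⟩ + d|11⟩, it is a product state iff ad − bc = 0.
Here (a, b, c, d) = (-0.9268, 0, 0.3756, 0): ad − bc = (-0.9268)(0) − (0)(0.3756) = 0, so the state is separable.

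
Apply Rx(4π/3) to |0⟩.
-1/2|0⟩ - 0.866i|1⟩

Rx(4π/3) = [[cos(θ/2), −i·sin(θ/2)], [−i·sin(θ/2), cos(θ/2)]]; θ = 4π/3, cos(θ/2) ≈ -0.5, sin(θ/2) ≈ 0.866025.
With a = amp(|0⟩) = 1 and b = amp(|1⟩) = 0:
new amp(|0⟩) = (-0.5)·a + (-0.866025i)·b = -1/2
new amp(|1⟩) = (-0.866025i)·a + (-0.5)·b = -0.866i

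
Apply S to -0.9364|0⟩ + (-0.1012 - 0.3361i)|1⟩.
-0.9364|0⟩ + (0.3361 - 0.1012i)|1⟩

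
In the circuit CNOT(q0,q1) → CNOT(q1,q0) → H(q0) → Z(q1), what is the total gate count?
4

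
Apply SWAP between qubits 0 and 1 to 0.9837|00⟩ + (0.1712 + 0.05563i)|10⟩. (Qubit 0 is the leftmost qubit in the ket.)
0.9837|00⟩ + (0.1712 + 0.05563i)|01⟩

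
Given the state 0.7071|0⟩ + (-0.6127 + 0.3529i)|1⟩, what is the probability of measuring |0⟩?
0.5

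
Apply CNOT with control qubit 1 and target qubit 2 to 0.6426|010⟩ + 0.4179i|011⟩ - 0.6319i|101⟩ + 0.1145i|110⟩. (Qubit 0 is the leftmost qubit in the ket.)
0.4179i|010⟩ + 0.6426|011⟩ - 0.6319i|101⟩ + 0.1145i|111⟩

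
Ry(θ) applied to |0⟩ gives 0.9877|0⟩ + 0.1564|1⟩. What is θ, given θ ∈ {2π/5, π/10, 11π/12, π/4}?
π/10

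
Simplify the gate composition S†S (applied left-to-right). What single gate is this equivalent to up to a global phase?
I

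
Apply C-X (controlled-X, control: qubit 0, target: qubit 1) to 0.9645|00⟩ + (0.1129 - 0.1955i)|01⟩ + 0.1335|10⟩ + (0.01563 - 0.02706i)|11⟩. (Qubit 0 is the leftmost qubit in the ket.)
0.9645|00⟩ + (0.1129 - 0.1955i)|01⟩ + (0.01563 - 0.02706i)|10⟩ + 0.1335|11⟩

C-X leaves the control-|0⟩ kets |00⟩, |01⟩ unchanged and applies X to qubit 1 on the control-|1⟩ pair (|10⟩, |11⟩).
X = [[0, 1], [1, 0]].
With a = amp(|10⟩) = 0.1335 and b = amp(|11⟩) = (0.01563 - 0.02706i):
new amp(|10⟩) = (1)·b = (0.01563 - 0.02706i)
new amp(|11⟩) = (1)·a = 0.1335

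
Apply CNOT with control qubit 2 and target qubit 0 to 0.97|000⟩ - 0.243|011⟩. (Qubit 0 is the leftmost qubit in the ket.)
0.97|000⟩ - 0.243|111⟩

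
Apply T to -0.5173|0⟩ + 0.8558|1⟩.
-0.5173|0⟩ + (0.6051 + 0.6051i)|1⟩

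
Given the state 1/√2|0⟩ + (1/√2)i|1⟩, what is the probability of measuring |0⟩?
1/2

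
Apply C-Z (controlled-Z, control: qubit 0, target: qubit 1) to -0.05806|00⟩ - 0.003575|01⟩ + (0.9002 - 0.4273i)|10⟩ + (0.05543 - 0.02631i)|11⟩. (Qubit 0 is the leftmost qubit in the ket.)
-0.05806|00⟩ - 0.003575|01⟩ + (0.9002 - 0.4273i)|10⟩ + (-0.05543 + 0.02631i)|11⟩

C-Z leaves the control-|0⟩ kets |00⟩, |01⟩ unchanged and applies Z to qubit 1 on the control-|1⟩ pair (|10⟩, |11⟩).
Z = [[1, 0], [0, -1]].
With a = amp(|10⟩) = (0.9002 - 0.4273i) and b = amp(|11⟩) = (0.05543 - 0.02631i):
new amp(|10⟩) = (1)·a = (0.9002 - 0.4273i)
new amp(|11⟩) = (-1)·b = (-0.05543 + 0.02631i)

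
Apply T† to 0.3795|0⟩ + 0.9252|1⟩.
0.3795|0⟩ + (0.6542 - 0.6542i)|1⟩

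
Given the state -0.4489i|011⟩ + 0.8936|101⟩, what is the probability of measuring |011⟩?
0.2015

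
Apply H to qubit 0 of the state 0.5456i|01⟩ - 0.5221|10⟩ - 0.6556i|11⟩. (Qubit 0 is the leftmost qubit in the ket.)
-0.3692|00⟩ - 0.07778i|01⟩ + 0.3692|10⟩ + 0.8494i|11⟩

H on qubit 0 mixes each pair of kets that differ only in qubit 0: amplitudes (a, b) of (|…0…⟩, |…1…⟩) become ((a + b)/√2, (a − b)/√2). Kets absent from the input have amplitude 0.
(|00⟩, |10⟩): (a, b) = (0, -0.5221) → (-0.3692, 0.3692)
(|01⟩, |11⟩): (a, b) = (0.5456i, -0.6556i) → (-0.07778i, 0.8494i)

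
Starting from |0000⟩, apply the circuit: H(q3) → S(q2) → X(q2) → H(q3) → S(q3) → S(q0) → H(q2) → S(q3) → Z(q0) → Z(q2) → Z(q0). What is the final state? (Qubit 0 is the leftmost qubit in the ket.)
1/√2|0000⟩ + 1/√2|0010⟩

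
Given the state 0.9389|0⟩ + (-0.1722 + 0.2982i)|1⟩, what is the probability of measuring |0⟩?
0.8815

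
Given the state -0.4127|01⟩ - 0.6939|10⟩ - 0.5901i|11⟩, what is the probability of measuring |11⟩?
0.3482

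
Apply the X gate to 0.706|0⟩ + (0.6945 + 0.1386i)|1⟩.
(0.6945 + 0.1386i)|0⟩ + 0.706|1⟩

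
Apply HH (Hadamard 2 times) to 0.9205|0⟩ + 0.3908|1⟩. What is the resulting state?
0.9205|0⟩ + 0.3908|1⟩

H² = I, so an even number of Hadamards cancels: H^2 = I and the state is unchanged.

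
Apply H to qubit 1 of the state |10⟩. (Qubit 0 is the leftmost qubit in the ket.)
1/√2|10⟩ + 1/√2|11⟩

H on qubit 1 mixes each pair of kets that differ only in qubit 1: amplitudes (a, b) of (|…0…⟩, |…1…⟩) become ((a + b)/√2, (a − b)/√2). Kets absent from the input have amplitude 0.
(|10⟩, |11⟩): (a, b) = (1, 0) → (1/√2, 1/√2)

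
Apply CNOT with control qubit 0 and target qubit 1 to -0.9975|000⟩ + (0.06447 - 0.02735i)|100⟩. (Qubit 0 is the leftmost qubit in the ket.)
-0.9975|000⟩ + (0.06447 - 0.02735i)|110⟩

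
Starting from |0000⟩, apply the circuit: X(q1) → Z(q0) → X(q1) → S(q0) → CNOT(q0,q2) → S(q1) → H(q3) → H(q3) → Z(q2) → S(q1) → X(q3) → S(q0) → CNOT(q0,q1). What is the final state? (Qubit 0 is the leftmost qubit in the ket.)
|0001⟩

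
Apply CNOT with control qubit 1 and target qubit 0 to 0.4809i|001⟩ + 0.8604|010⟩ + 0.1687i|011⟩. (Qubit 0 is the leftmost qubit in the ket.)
0.4809i|001⟩ + 0.8604|110⟩ + 0.1687i|111⟩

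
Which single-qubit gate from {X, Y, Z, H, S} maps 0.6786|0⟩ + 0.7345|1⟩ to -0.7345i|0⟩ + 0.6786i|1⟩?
Y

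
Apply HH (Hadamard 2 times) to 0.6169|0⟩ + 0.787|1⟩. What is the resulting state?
0.6169|0⟩ + 0.787|1⟩

H² = I, so an even number of Hadamards cancels: H^2 = I and the state is unchanged.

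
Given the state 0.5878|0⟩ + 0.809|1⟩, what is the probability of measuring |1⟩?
0.6545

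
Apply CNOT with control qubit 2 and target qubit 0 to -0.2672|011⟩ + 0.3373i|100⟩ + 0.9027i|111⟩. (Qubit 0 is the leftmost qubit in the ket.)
0.9027i|011⟩ + 0.3373i|100⟩ - 0.2672|111⟩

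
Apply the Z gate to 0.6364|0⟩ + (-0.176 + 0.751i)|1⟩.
0.6364|0⟩ + (0.176 - 0.751i)|1⟩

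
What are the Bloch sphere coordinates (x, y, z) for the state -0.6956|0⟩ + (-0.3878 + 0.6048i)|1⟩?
(0.5395, -0.8414, -0.03231)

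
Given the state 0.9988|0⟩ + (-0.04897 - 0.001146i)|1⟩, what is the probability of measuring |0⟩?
0.9976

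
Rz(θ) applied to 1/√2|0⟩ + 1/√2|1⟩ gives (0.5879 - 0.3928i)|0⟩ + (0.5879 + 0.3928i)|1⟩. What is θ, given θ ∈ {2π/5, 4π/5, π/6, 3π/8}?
3π/8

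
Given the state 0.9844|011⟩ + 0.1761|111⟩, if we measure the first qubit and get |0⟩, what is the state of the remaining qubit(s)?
|11⟩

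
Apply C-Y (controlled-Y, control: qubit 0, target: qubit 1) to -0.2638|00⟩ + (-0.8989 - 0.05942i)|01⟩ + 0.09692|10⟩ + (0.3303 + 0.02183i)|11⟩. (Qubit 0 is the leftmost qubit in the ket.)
-0.2638|00⟩ + (-0.8989 - 0.05942i)|01⟩ + (0.02183 - 0.3303i)|10⟩ + 0.09692i|11⟩

C-Y leaves the control-|0⟩ kets |00⟩, |01⟩ unchanged and applies Y to qubit 1 on the control-|1⟩ pair (|10⟩, |11⟩).
Y = [[0, -i], [i, 0]].
With a = amp(|10⟩) = 0.09692 and b = amp(|11⟩) = (0.3303 + 0.02183i):
new amp(|10⟩) = (-i)·b = (0.02183 - 0.3303i)
new amp(|11⟩) = (i)·a = 0.09692i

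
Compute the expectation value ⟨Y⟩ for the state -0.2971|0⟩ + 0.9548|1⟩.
0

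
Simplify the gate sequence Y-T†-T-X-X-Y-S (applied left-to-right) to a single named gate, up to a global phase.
S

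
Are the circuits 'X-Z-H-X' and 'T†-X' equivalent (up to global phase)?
No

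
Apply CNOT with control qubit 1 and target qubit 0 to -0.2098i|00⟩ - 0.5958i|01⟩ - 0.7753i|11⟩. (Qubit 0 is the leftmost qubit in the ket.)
-0.2098i|00⟩ - 0.7753i|01⟩ - 0.5958i|11⟩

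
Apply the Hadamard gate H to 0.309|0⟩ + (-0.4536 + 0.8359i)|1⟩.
(-0.1022 + 0.5911i)|0⟩ + (0.5392 - 0.5911i)|1⟩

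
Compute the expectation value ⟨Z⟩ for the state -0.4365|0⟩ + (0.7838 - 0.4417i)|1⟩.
-0.6189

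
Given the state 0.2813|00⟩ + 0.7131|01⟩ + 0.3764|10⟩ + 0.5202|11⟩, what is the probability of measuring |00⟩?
0.07913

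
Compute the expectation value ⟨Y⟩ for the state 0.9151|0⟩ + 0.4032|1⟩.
0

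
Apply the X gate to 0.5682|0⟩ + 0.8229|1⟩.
0.8229|0⟩ + 0.5682|1⟩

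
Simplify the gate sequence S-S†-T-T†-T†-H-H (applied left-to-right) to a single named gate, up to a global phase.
T†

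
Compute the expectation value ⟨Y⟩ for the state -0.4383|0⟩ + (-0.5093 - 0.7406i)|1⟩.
0.6492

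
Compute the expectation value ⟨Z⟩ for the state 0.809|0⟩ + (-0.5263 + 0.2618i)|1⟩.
0.309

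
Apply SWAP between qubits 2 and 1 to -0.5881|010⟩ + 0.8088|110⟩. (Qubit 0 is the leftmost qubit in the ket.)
-0.5881|001⟩ + 0.8088|101⟩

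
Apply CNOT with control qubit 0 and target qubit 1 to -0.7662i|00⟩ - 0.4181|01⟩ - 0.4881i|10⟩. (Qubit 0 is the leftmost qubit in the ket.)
-0.7662i|00⟩ - 0.4181|01⟩ - 0.4881i|11⟩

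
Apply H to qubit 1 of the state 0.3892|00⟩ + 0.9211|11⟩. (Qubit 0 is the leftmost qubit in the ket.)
0.2752|00⟩ + 0.2752|01⟩ + 0.6513|10⟩ - 0.6513|11⟩

H on qubit 1 mixes each pair of kets that differ only in qubit 1: amplitudes (a, b) of (|…0…⟩, |…1…⟩) become ((a + b)/√2, (a − b)/√2). Kets absent from the input have amplitude 0.
(|00⟩, |01⟩): (a, b) = (0.3892, 0) → (0.2752, 0.2752)
(|10⟩, |11⟩): (a, b) = (0, 0.9211) → (0.6513, -0.6513)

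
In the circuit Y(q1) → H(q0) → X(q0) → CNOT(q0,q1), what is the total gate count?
4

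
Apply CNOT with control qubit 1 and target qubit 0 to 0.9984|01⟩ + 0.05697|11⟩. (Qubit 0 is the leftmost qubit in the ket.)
0.05697|01⟩ + 0.9984|11⟩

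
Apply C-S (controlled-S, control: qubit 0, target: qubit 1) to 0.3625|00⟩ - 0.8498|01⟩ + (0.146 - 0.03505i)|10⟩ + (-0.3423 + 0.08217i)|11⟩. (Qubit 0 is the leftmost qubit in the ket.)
0.3625|00⟩ - 0.8498|01⟩ + (0.146 - 0.03505i)|10⟩ + (-0.08217 - 0.3423i)|11⟩

C-S leaves the control-|0⟩ kets |00⟩, |01⟩ unchanged and applies S to qubit 1 on the control-|1⟩ pair (|10⟩, |11⟩).
S = [[1, 0], [0, i]].
With a = amp(|10⟩) = (0.146 - 0.03505i) and b = amp(|11⟩) = (-0.3423 + 0.08217i):
new amp(|10⟩) = (1)·a = (0.146 - 0.03505i)
new amp(|11⟩) = (i)·b = (-0.08217 - 0.3423i)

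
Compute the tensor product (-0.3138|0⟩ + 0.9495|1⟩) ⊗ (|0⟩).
-0.3138|00⟩ + 0.9495|10⟩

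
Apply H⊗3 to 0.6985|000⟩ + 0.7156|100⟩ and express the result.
0.5|000⟩ + 0.5|001⟩ + 0.5|010⟩ + 0.5|011⟩ - 0.006046|100⟩ - 0.006046|101⟩ - 0.006046|110⟩ - 0.006046|111⟩

H⊗3 gives amp(|y⟩) = (1/2√2) Σ_x (−1)^(x·y) amp(|x⟩), where x·y is the number of positions in which both x and y have a 1.
|000⟩: (0.6985 + 0.7156)/(2√2) = 0.5
|001⟩: (0.6985 + 0.7156)/(2√2) = 0.5
|010⟩: (0.6985 + 0.7156)/(2√2) = 0.5
|011⟩: (0.6985 + 0.7156)/(2√2) = 0.5
|100⟩: (0.6985 - 0.7156)/(2√2) = -0.006046
|101⟩: (0.6985 - 0.7156)/(2√2) = -0.006046
|110⟩: (0.6985 - 0.7156)/(2√2) = -0.006046
|111⟩: (0.6985 - 0.7156)/(2√2) = -0.006046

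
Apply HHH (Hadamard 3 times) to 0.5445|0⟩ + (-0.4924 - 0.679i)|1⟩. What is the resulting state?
(0.03684 - 0.4801i)|0⟩ + (0.7332 + 0.4801i)|1⟩

H² = I, so H^3 = H: a single Hadamard. With (a, b) = (0.5445, (-0.4924 - 0.679i)), H gives ((a + b)/√2, (a − b)/√2) = ((0.03684 - 0.4801i), (0.7332 + 0.4801i)).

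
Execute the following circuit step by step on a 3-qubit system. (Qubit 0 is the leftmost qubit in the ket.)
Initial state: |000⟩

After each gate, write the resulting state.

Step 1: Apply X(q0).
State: |100⟩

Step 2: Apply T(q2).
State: |100⟩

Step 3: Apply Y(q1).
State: i|110⟩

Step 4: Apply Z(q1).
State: -i|110⟩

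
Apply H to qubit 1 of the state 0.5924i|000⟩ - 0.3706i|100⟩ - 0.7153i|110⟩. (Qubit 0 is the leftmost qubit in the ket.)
0.4189i|000⟩ + 0.4189i|010⟩ - 0.7678i|100⟩ + 0.2437i|110⟩

H on qubit 1 mixes each pair of kets that differ only in qubit 1: amplitudes (a, b) of (|…0…⟩, |…1…⟩) become ((a + b)/√2, (a − b)/√2). Kets absent from the input have amplitude 0.
(|000⟩, |010⟩): (a, b) = (0.5924i, 0) → (0.4189i, 0.4189i)
(|100⟩, |110⟩): (a, b) = (-0.3706i, -0.7153i) → (-0.7678i, 0.2437i)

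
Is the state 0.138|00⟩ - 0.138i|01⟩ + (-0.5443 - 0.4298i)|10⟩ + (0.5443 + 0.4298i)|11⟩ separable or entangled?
Entangled

Writing the state as a|00⟩ + b|01⟩ + c|10⟩ + d|11⟩, it is a product state iff ad − bc = 0.
Here (a, b, c, d) = (0.138, -0.138i, (-0.5443 - 0.4298i), (0.5443 + 0.4298i)): ad − bc = (0.138)(0.5443 + 0.4298i) − (-0.138i)(-0.5443 - 0.4298i) = (0.1344 - 0.0158i) ≠ 0, so the state is entangled.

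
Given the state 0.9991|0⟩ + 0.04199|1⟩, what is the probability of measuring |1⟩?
0.001763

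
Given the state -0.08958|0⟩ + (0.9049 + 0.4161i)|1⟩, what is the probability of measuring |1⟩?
0.992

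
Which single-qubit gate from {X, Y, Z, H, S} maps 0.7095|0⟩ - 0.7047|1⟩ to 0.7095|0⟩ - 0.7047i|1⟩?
S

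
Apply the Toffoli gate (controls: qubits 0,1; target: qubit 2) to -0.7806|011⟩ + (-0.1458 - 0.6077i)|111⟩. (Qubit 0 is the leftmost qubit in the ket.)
-0.7806|011⟩ + (-0.1458 - 0.6077i)|110⟩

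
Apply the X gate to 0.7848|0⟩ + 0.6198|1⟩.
0.6198|0⟩ + 0.7848|1⟩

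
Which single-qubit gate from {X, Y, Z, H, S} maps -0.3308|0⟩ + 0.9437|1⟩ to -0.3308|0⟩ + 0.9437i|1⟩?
S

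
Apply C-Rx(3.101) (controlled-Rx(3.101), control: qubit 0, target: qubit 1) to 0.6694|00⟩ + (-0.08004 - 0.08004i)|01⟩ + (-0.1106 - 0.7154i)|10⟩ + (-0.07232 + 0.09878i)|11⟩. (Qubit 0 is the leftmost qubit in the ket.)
0.6694|00⟩ + (-0.08004 - 0.08004i)|01⟩ + (0.09652 + 0.05779i)|10⟩ + (-0.7167 + 0.1126i)|11⟩

C-Rx(3.101) leaves the control-|0⟩ kets |00⟩, |01⟩ unchanged and applies Rx(3.101) to qubit 1 on the control-|1⟩ pair (|10⟩, |11⟩).
Rx(3.101) = [[cos(θ/2), −i·sin(θ/2)], [−i·sin(θ/2), cos(θ/2)]]; θ = 3.101, cos(θ/2) ≈ 0.0202949, sin(θ/2) ≈ 0.999794.
With a = amp(|10⟩) = (-0.1106 - 0.7154i) and b = amp(|11⟩) = (-0.07232 + 0.09878i):
new amp(|10⟩) = (0.0202949)·a + (-0.999794i)·b = (0.09652 + 0.05779i)
new amp(|11⟩) = (-0.999794i)·a + (0.0202949)·b = (-0.7167 + 0.1126i)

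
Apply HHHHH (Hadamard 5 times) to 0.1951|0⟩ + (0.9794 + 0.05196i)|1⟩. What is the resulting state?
(0.8305 + 0.03674i)|0⟩ + (-0.5546 - 0.03674i)|1⟩

H² = I, so H^5 = H: a single Hadamard. With (a, b) = (0.1951, (0.9794 + 0.05196i)), H gives ((a + b)/√2, (a − b)/√2) = ((0.8305 + 0.03674i), (-0.5546 - 0.03674i)).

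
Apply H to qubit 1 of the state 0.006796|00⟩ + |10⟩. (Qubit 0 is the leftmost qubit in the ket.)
0.004805|00⟩ + 0.004805|01⟩ + 1/√2|10⟩ + 1/√2|11⟩

H on qubit 1 mixes each pair of kets that differ only in qubit 1: amplitudes (a, b) of (|…0…⟩, |…1…⟩) become ((a + b)/√2, (a − b)/√2). Kets absent from the input have amplitude 0.
(|00⟩, |01⟩): (a, b) = (0.006796, 0) → (0.004805, 0.004805)
(|10⟩, |11⟩): (a, b) = (1, 0) → (1/√2, 1/√2)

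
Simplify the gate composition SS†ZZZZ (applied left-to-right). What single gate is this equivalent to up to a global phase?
I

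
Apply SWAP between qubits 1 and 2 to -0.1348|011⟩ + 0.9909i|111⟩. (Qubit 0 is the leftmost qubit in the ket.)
-0.1348|011⟩ + 0.9909i|111⟩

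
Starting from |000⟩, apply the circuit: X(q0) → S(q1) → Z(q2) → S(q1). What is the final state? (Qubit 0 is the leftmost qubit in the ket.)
|100⟩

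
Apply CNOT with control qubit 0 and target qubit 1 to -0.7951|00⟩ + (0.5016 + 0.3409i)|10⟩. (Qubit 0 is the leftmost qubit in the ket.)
-0.7951|00⟩ + (0.5016 + 0.3409i)|11⟩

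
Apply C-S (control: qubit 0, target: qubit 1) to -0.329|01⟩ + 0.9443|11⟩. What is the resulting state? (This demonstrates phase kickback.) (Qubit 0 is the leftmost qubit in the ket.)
-0.329|01⟩ + 0.9443i|11⟩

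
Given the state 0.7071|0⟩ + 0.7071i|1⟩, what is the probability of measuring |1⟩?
0.5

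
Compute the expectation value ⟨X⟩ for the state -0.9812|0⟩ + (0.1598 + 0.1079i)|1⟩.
-0.3136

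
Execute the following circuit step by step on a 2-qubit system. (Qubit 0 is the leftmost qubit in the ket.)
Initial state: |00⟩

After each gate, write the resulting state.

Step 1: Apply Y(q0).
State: i|10⟩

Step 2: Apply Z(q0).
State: -i|10⟩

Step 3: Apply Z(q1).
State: -i|10⟩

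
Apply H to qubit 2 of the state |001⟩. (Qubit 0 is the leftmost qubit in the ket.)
1/√2|000⟩ - 1/√2|001⟩

H on qubit 2 mixes each pair of kets that differ only in qubit 2: amplitudes (a, b) of (|…0…⟩, |…1…⟩) become ((a + b)/√2, (a − b)/√2). Kets absent from the input have amplitude 0.
(|000⟩, |001⟩): (a, b) = (0, 1) → (1/√2, -1/√2)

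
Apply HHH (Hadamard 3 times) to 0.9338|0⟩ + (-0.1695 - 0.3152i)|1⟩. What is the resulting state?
(0.5404 - 0.2229i)|0⟩ + (0.7802 + 0.2229i)|1⟩

H² = I, so H^3 = H: a single Hadamard. With (a, b) = (0.9338, (-0.1695 - 0.3152i)), H gives ((a + b)/√2, (a − b)/√2) = ((0.5404 - 0.2229i), (0.7802 + 0.2229i)).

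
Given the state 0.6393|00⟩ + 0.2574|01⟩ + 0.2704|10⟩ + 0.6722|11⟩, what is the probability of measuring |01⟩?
0.06625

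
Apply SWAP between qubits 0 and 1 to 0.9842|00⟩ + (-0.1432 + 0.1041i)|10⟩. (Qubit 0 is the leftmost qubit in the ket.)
0.9842|00⟩ + (-0.1432 + 0.1041i)|01⟩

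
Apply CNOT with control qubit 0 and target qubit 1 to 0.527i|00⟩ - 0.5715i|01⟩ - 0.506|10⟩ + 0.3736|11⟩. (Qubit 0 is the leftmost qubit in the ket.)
0.527i|00⟩ - 0.5715i|01⟩ + 0.3736|10⟩ - 0.506|11⟩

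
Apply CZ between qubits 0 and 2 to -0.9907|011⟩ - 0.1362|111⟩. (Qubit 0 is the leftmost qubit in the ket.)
-0.9907|011⟩ + 0.1362|111⟩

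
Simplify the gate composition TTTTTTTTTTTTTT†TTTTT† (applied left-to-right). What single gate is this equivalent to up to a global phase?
T†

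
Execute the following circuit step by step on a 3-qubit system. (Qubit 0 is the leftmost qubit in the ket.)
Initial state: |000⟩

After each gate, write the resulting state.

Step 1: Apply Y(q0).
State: i|100⟩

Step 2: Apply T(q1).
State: i|100⟩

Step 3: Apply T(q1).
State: i|100⟩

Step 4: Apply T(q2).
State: i|100⟩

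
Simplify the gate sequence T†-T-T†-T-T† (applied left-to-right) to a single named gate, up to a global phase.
T†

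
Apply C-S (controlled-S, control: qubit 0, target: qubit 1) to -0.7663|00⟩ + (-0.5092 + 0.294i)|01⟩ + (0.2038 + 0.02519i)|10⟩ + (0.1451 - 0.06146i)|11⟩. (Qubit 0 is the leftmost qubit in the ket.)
-0.7663|00⟩ + (-0.5092 + 0.294i)|01⟩ + (0.2038 + 0.02519i)|10⟩ + (0.06146 + 0.1451i)|11⟩

C-S leaves the control-|0⟩ kets |00⟩, |01⟩ unchanged and applies S to qubit 1 on the control-|1⟩ pair (|10⟩, |11⟩).
S = [[1, 0], [0, i]].
With a = amp(|10⟩) = (0.2038 + 0.02519i) and b = amp(|11⟩) = (0.1451 - 0.06146i):
new amp(|10⟩) = (1)·a = (0.2038 + 0.02519i)
new amp(|11⟩) = (i)·b = (0.06146 + 0.1451i)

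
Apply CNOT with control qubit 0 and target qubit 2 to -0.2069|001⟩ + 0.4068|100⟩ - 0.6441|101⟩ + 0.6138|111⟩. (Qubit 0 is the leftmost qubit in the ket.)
-0.2069|001⟩ - 0.6441|100⟩ + 0.4068|101⟩ + 0.6138|110⟩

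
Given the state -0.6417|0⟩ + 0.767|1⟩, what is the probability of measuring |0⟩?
0.4118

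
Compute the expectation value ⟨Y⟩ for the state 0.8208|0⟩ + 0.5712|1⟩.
0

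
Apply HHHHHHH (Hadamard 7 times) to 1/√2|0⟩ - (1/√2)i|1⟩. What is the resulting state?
(1/2 - (1/2)i)|0⟩ + (1/2 + (1/2)i)|1⟩

H² = I, so H^7 = H: a single Hadamard. With (a, b) = (1/√2, -(1/√2)i), H gives ((a + b)/√2, (a − b)/√2) = ((1/2 - (1/2)i), (1/2 + (1/2)i)).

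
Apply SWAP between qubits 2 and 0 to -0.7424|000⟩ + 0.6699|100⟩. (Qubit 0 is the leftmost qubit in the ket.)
-0.7424|000⟩ + 0.6699|001⟩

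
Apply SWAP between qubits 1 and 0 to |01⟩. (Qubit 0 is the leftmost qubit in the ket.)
|10⟩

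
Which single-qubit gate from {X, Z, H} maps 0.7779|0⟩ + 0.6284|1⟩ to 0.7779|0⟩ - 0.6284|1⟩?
Z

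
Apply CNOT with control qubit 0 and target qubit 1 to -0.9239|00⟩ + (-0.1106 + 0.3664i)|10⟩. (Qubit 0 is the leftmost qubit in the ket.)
-0.9239|00⟩ + (-0.1106 + 0.3664i)|11⟩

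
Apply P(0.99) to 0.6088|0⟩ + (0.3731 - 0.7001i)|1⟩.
0.6088|0⟩ + (0.79 - 0.07222i)|1⟩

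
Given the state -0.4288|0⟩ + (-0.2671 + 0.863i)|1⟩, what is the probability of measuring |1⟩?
0.8161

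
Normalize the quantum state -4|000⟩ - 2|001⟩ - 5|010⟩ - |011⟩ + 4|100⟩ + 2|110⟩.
-0.4924|000⟩ - 0.2462|001⟩ - 0.6155|010⟩ - 0.1231|011⟩ + 0.4924|100⟩ + 0.2462|110⟩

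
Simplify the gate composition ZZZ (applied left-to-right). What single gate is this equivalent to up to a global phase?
Z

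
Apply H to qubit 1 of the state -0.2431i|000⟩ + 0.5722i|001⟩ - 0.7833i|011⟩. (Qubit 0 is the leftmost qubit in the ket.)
-0.1719i|000⟩ - 0.1493i|001⟩ - 0.1719i|010⟩ + 0.9585i|011⟩

H on qubit 1 mixes each pair of kets that differ only in qubit 1: amplitudes (a, b) of (|…0…⟩, |…1…⟩) become ((a + b)/√2, (a − b)/√2). Kets absent from the input have amplitude 0.
(|000⟩, |010⟩): (a, b) = (-0.2431i, 0) → (-0.1719i, -0.1719i)
(|001⟩, |011⟩): (a, b) = (0.5722i, -0.7833i) → (-0.1493i, 0.9585i)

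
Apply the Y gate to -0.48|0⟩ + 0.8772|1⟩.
-0.8772i|0⟩ - 0.48i|1⟩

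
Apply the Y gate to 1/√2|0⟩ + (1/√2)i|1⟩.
1/√2|0⟩ + (1/√2)i|1⟩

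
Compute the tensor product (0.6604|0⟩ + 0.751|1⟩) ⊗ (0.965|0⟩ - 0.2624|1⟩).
0.6373|00⟩ - 0.1733|01⟩ + 0.7247|10⟩ - 0.1971|11⟩

amp(|b₁b₂…⟩) = product of the factor amplitudes for bits b₁, b₂, …; only kets whose every factor amplitude is nonzero survive.
|00⟩: (0.6604)(0.965) = 0.6373
|01⟩: (0.6604)(-0.2624) = -0.1733
|10⟩: (0.751)(0.965) = 0.7247
|11⟩: (0.751)(-0.2624) = -0.1971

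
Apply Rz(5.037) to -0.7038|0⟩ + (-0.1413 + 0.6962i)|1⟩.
(0.5715 + 0.4107i)|0⟩ + (-0.2915 - 0.6478i)|1⟩

Rz(5.037) = [[e^(−iθ/2), 0], [0, e^(iθ/2)]] with e^(±iθ/2) = cos(θ/2) ± i·sin(θ/2); θ = 5.037, cos(θ/2) ≈ -0.812078, sin(θ/2) ≈ 0.583549.
With a = amp(|0⟩) = -0.7038 and b = amp(|1⟩) = (-0.1413 + 0.6962i):
new amp(|0⟩) = (-0.812078 - 0.583549i)·a = (0.5715 + 0.4107i)
new amp(|1⟩) = (-0.812078 + 0.583549i)·b = (-0.2915 - 0.6478i)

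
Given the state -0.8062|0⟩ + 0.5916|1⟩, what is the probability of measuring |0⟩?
0.65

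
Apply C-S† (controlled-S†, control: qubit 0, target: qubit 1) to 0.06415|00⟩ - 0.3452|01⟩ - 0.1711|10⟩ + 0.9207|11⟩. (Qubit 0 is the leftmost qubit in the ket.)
0.06415|00⟩ - 0.3452|01⟩ - 0.1711|10⟩ - 0.9207i|11⟩

C-S† leaves the control-|0⟩ kets |00⟩, |01⟩ unchanged and applies S† to qubit 1 on the control-|1⟩ pair (|10⟩, |11⟩).
S† = [[1, 0], [0, -i]].
With a = amp(|10⟩) = -0.1711 and b = amp(|11⟩) = 0.9207:
new amp(|10⟩) = (1)·a = -0.1711
new amp(|11⟩) = (-i)·b = -0.9207i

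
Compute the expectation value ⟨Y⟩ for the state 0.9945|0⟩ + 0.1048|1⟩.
0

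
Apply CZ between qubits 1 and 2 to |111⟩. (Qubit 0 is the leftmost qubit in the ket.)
-|111⟩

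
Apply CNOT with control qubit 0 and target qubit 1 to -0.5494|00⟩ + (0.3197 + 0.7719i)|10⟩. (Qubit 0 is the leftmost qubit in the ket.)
-0.5494|00⟩ + (0.3197 + 0.7719i)|11⟩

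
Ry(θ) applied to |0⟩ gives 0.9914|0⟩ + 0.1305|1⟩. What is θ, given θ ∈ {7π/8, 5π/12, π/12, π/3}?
π/12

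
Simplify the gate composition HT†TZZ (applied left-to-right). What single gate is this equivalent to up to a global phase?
H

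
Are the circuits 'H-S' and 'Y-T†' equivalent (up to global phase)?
No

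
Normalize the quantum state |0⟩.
|0⟩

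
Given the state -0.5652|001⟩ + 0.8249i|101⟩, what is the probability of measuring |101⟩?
0.6805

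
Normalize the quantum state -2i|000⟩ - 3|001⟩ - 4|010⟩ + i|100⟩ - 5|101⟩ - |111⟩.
-0.2673i|000⟩ - 0.4009|001⟩ - 0.5345|010⟩ + 0.1336i|100⟩ - 0.6682|101⟩ - 0.1336|111⟩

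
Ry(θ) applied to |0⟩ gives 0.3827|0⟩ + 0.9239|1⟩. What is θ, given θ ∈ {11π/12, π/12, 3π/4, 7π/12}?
3π/4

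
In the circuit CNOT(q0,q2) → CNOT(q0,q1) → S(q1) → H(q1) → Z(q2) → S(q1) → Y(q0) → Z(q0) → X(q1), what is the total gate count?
9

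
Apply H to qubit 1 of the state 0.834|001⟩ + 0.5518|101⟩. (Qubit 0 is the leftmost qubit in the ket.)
0.5897|001⟩ + 0.5897|011⟩ + 0.3902|101⟩ + 0.3902|111⟩

H on qubit 1 mixes each pair of kets that differ only in qubit 1: amplitudes (a, b) of (|…0…⟩, |…1…⟩) become ((a + b)/√2, (a − b)/√2). Kets absent from the input have amplitude 0.
(|001⟩, |011⟩): (a, b) = (0.834, 0) → (0.5897, 0.5897)
(|101⟩, |111⟩): (a, b) = (0.5518, 0) → (0.3902, 0.3902)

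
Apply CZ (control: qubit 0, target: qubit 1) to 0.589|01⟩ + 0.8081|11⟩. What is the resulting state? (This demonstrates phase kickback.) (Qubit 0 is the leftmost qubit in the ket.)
0.589|01⟩ - 0.8081|11⟩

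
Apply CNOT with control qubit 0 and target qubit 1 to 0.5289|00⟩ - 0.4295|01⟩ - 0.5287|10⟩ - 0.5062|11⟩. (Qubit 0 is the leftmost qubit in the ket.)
0.5289|00⟩ - 0.4295|01⟩ - 0.5062|10⟩ - 0.5287|11⟩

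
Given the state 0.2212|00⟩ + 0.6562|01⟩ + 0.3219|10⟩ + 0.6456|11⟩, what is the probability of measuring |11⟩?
0.4168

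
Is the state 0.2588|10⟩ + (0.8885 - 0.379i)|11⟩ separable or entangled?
Separable

Writing the state as a|00⟩ + b|01⟩ + c|10⟩ + d|11⟩, it is a product state iff ad − bc = 0.
Here (a, b, c, d) = (0, 0, 0.2588, (0.8885 - 0.379i)): ad − bc = (0)(0.8885 - 0.379i) − (0)(0.2588) = 0, so the state is separable.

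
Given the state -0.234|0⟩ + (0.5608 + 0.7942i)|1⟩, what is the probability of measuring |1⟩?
0.9453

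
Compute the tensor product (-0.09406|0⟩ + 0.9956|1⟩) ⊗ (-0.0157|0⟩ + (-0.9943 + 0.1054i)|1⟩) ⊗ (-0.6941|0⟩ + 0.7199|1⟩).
-0.001025|000⟩ + 0.001063|001⟩ + (-0.06491 + 0.006881i)|010⟩ + (0.06733 - 0.007137i)|011⟩ + 0.01085|100⟩ - 0.01125|101⟩ + (0.6871 - 0.07284i)|110⟩ + (-0.7126 + 0.07554i)|111⟩

amp(|b₁b₂…⟩) = product of the factor amplitudes for bits b₁, b₂, …; only kets whose every factor amplitude is nonzero survive.
|000⟩: (-0.09406)(-0.0157)(-0.6941) = -0.001025
|001⟩: (-0.09406)(-0.0157)(0.7199) = 0.001063
|010⟩: (-0.09406)(-0.9943 + 0.1054i)(-0.6941) = (-0.06491 + 0.006881i)
|011⟩: (-0.09406)(-0.9943 + 0.1054i)(0.7199) = (0.06733 - 0.007137i)
|100⟩: (0.9956)(-0.0157)(-0.6941) = 0.01085
|101⟩: (0.9956)(-0.0157)(0.7199) = -0.01125
|110⟩: (0.9956)(-0.9943 + 0.1054i)(-0.6941) = (0.6871 - 0.07284i)
|111⟩: (0.9956)(-0.9943 + 0.1054i)(0.7199) = (-0.7126 + 0.07554i)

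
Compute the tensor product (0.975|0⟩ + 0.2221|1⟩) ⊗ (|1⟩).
0.975|01⟩ + 0.2221|11⟩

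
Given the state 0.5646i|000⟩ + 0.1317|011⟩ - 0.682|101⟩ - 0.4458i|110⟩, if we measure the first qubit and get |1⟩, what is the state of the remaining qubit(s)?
-0.837|01⟩ - 0.5471i|10⟩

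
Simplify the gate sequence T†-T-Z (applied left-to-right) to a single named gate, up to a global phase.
Z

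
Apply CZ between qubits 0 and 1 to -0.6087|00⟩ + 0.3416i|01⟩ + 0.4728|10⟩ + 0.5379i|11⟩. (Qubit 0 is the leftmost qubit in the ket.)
-0.6087|00⟩ + 0.3416i|01⟩ + 0.4728|10⟩ - 0.5379i|11⟩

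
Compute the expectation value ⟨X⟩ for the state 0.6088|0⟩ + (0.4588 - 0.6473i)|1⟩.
0.5586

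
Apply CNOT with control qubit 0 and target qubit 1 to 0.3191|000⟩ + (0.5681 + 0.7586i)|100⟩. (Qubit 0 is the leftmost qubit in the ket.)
0.3191|000⟩ + (0.5681 + 0.7586i)|110⟩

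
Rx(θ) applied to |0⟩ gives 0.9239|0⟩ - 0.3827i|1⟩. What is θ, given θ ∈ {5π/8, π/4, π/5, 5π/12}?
π/4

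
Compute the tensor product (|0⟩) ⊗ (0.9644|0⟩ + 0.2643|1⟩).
0.9644|00⟩ + 0.2643|01⟩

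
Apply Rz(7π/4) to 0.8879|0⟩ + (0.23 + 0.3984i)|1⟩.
(-0.8203 - 0.3398i)|0⟩ + (-0.365 - 0.2801i)|1⟩

Rz(7π/4) = [[e^(−iθ/2), 0], [0, e^(iθ/2)]] with e^(±iθ/2) = cos(θ/2) ± i·sin(θ/2); θ = 7π/4, cos(θ/2) ≈ -0.92388, sin(θ/2) ≈ 0.382683.
With a = amp(|0⟩) = 0.8879 and b = amp(|1⟩) = (0.23 + 0.3984i):
new amp(|0⟩) = (-0.92388 - 0.382683i)·a = (-0.8203 - 0.3398i)
new amp(|1⟩) = (-0.92388 + 0.382683i)·b = (-0.365 - 0.2801i)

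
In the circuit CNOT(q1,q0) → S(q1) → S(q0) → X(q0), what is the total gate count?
4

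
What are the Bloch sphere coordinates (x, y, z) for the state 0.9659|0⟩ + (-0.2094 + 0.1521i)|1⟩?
(-0.4045, 0.2938, 0.866)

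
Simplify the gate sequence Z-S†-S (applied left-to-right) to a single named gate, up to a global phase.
Z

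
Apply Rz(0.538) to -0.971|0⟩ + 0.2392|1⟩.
(-0.9361 + 0.2581i)|0⟩ + (0.2306 + 0.06357i)|1⟩

Rz(0.538) = [[e^(−iθ/2), 0], [0, e^(iθ/2)]] with e^(±iθ/2) = cos(θ/2) ± i·sin(θ/2); θ = 0.538, cos(θ/2) ≈ 0.964037, sin(θ/2) ≈ 0.265768.
With a = amp(|0⟩) = -0.971 and b = amp(|1⟩) = 0.2392:
new amp(|0⟩) = (0.964037 - 0.265768i)·a = (-0.9361 + 0.2581i)
new amp(|1⟩) = (0.964037 + 0.265768i)·b = (0.2306 + 0.06357i)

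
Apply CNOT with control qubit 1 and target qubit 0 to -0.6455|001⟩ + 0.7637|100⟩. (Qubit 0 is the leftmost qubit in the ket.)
-0.6455|001⟩ + 0.7637|100⟩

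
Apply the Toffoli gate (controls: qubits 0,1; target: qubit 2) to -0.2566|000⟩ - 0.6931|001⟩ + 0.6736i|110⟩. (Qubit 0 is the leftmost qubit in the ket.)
-0.2566|000⟩ - 0.6931|001⟩ + 0.6736i|111⟩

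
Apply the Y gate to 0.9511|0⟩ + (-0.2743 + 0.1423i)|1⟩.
(0.1423 + 0.2743i)|0⟩ + 0.9511i|1⟩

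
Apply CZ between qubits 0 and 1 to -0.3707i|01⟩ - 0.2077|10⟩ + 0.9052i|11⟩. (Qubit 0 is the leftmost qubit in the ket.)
-0.3707i|01⟩ - 0.2077|10⟩ - 0.9052i|11⟩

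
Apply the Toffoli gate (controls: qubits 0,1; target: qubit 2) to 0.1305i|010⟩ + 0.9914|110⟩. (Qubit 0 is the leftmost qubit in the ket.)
0.1305i|010⟩ + 0.9914|111⟩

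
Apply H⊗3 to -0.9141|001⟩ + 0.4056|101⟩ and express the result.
-0.1798|000⟩ + 0.1798|001⟩ - 0.1798|010⟩ + 0.1798|011⟩ - 0.4666|100⟩ + 0.4666|101⟩ - 0.4666|110⟩ + 0.4666|111⟩

H⊗3 gives amp(|y⟩) = (1/2√2) Σ_x (−1)^(x·y) amp(|x⟩), where x·y is the number of positions in which both x and y have a 1.
|000⟩: (-0.9141 + 0.4056)/(2√2) = -0.1798
|001⟩: (0.9141 - 0.4056)/(2√2) = 0.1798
|010⟩: (-0.9141 + 0.4056)/(2√2) = -0.1798
|011⟩: (0.9141 - 0.4056)/(2√2) = 0.1798
|100⟩: (-0.9141 - 0.4056)/(2√2) = -0.4666
|101⟩: (0.9141 + 0.4056)/(2√2) = 0.4666
|110⟩: (-0.9141 - 0.4056)/(2√2) = -0.4666
|111⟩: (0.9141 + 0.4056)/(2√2) = 0.4666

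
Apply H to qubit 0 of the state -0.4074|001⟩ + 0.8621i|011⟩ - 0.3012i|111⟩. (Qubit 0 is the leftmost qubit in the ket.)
-0.2881|001⟩ + 0.3966i|011⟩ - 0.2881|101⟩ + 0.8226i|111⟩

H on qubit 0 mixes each pair of kets that differ only in qubit 0: amplitudes (a, b) of (|…0…⟩, |…1…⟩) become ((a + b)/√2, (a − b)/√2). Kets absent from the input have amplitude 0.
(|001⟩, |101⟩): (a, b) = (-0.4074, 0) → (-0.2881, -0.2881)
(|011⟩, |111⟩): (a, b) = (0.8621i, -0.3012i) → (0.3966i, 0.8226i)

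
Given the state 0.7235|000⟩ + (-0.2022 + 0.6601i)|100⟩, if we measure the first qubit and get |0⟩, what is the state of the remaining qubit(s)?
|00⟩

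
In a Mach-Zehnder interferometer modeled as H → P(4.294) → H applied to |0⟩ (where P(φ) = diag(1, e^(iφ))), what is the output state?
(0.2969 - 0.4569i)|0⟩ + (0.7031 + 0.4569i)|1⟩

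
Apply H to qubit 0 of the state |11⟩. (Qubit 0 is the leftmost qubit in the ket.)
1/√2|01⟩ - 1/√2|11⟩

H on qubit 0 mixes each pair of kets that differ only in qubit 0: amplitudes (a, b) of (|…0…⟩, |…1…⟩) become ((a + b)/√2, (a − b)/√2). Kets absent from the input have amplitude 0.
(|01⟩, |11⟩): (a, b) = (0, 1) → (1/√2, -1/√2)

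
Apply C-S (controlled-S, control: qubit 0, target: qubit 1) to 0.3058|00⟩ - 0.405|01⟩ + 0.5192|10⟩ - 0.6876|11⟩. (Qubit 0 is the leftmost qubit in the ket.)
0.3058|00⟩ - 0.405|01⟩ + 0.5192|10⟩ - 0.6876i|11⟩

C-S leaves the control-|0⟩ kets |00⟩, |01⟩ unchanged and applies S to qubit 1 on the control-|1⟩ pair (|10⟩, |11⟩).
S = [[1, 0], [0, i]].
With a = amp(|10⟩) = 0.5192 and b = amp(|11⟩) = -0.6876:
new amp(|10⟩) = (1)·a = 0.5192
new amp(|11⟩) = (i)·b = -0.6876i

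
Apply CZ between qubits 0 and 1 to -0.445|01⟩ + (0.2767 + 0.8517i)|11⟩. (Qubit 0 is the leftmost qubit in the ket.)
-0.445|01⟩ + (-0.2767 - 0.8517i)|11⟩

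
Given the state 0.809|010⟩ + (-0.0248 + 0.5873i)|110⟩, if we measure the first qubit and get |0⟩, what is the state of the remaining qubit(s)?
|10⟩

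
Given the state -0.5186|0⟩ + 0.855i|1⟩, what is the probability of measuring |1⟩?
0.731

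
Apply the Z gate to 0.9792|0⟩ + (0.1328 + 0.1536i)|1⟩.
0.9792|0⟩ + (-0.1328 - 0.1536i)|1⟩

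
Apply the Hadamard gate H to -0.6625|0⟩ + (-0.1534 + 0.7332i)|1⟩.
(-0.5769 + 0.5185i)|0⟩ + (-0.36 - 0.5185i)|1⟩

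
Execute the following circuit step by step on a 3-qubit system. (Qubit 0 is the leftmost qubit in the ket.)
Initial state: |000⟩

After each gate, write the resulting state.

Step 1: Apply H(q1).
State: 1/√2|000⟩ + 1/√2|010⟩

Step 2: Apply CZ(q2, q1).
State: 1/√2|000⟩ + 1/√2|010⟩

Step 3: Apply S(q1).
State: 1/√2|000⟩ + (1/√2)i|010⟩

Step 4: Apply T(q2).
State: 1/√2|000⟩ + (1/√2)i|010⟩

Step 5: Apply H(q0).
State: 1/2|000⟩ + (1/2)i|010⟩ + 1/2|100⟩ + (1/2)i|110⟩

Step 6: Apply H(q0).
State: 1/√2|000⟩ + (1/√2)i|010⟩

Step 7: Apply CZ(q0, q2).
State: 1/√2|000⟩ + (1/√2)i|010⟩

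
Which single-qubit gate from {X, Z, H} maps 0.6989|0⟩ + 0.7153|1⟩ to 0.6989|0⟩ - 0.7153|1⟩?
Z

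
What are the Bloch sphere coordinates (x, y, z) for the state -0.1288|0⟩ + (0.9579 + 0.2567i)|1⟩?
(-0.2468, -0.06613, -0.9669)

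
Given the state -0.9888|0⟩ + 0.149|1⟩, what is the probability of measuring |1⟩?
0.0222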